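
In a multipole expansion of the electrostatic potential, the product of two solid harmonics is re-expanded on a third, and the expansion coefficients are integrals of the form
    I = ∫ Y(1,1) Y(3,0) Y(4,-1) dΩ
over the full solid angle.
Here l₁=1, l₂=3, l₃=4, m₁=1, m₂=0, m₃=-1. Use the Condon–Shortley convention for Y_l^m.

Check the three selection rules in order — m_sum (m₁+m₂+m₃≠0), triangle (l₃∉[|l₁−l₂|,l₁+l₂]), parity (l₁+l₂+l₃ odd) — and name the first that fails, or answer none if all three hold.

m₁+m₂+m₃ = 1 + 0 − 1 = 0  ✓
triangle: |1−3|=2 ≤ l₃=4 ≤ 1+3=4  ✓
parity: l₁+l₂+l₃ = 8 is even  ✓

none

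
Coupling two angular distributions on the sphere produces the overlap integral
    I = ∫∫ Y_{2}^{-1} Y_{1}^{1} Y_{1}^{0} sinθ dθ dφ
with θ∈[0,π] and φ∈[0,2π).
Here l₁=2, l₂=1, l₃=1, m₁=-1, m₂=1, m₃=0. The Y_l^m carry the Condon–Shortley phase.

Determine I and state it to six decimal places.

Checks pass: Σm=0; 4 even; l₃=1∈[1,3].
(2·2+1)(2·1+1)(2·1+1) = 45
Δ: 2! 2! 0! / 5! → 1/30
sum: t=1:−1/1 = -1/1
3j²(2 1 1; 0 0 0) = Δ·Π!·Σ² = 2/15  (sign +1)
sum: t=2:+1/2 = 1/2
3j²(2 1 1; -1 1 0) = Δ·Π!·Σ² = 1/10  (sign -1)
combine: 4πI² = 45·2/15·1/10 = 3/5
take √, sign -1: I = -0.21850969

-0.218510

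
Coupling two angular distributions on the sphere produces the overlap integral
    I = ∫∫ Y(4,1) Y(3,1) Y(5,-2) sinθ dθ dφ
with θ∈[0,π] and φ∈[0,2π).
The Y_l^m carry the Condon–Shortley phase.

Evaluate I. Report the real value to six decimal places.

Rules hold: Σm=0, L=12 even, 1≤5≤7.
N = 9·7·11 = 693
Δ = 2!·6!·4!/13! = 1/180180
Racah Σ t=0..2: t=0:+1/576 t=1:−1/144 t=2:+1/576 = -1/288
⇒ 3j(4 3 5; 0 0 0)² = 20/1001, sgn +1
Racah Σ t=0..2: t=0:+1/1728 t=1:−1/288 t=2:+1/960 = -1/540
⇒ 3j(4 3 5; 1 1 -2)² = 128/6435, sgn +1
4πI² = N·(3j₀)²·(3jₘ)² = 512/1859
I = +1·√(0.275417/4π) = 0.14804384

0.148044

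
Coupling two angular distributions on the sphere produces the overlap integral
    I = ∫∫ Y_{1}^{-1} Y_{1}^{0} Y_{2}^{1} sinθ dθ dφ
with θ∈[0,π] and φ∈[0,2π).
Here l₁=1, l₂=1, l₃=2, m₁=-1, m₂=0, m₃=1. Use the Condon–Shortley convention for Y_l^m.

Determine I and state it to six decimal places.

m-sum 0 ✓  L=4 even ✓  0≤2≤2 ✓
Π(2lᵢ+1) = 3×3×5 = 45
triangle coeff Δ(1,1,2) = 1/30
Σ_t [0,0]: t=0:+1/1 = 1/1
(3j)²=2/15 [(1 1 2; 0 0 0)], sign=+1
Σ_t [0,0]: t=0:+1/2 = 1/2
(3j)²=1/10 [(1 1 2; -1 0 1)], sign=-1
⇒ 4πI² = 3/5
I = (-1)√(3/5/(4π)) = -0.21850969

-0.218510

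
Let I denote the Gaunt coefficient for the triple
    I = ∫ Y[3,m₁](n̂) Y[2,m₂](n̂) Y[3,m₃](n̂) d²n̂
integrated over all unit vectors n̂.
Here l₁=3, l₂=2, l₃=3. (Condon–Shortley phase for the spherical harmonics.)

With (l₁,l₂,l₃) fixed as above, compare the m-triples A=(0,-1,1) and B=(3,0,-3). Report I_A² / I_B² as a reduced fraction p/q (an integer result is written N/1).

l's match ⇒ only the (l;m) 3-j factors differ between A and B.
A: triangle coeff Δ(3,2,3) = 1/3780; Σ_t [0,1]: t=0:+1/12 t=1:−1/8 = -1/24; (3j)²=1/210 [(3 2 3; 0 -1 1)], sign=-1
B: triangle coeff Δ(3,2,3) = 1/3780; Σ_t [0,0]: t=0:+1/96 = 1/96; (3j)²=5/84 [(3 2 3; 3 0 -3)], sign=+1
I_A²/I_B² = (1/210)/(5/84) = 2/25

2/25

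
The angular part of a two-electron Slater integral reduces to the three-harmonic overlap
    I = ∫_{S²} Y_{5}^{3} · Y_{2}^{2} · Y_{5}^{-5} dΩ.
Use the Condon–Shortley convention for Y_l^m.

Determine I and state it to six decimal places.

Checks pass: Σm=0; 12 even; l₃=5∈[3,7].
(2·5+1)(2·2+1)(2·5+1) = 605
Δ: 2! 8! 2! / 13! → 1/38610
sum: t=0:+1/2880 t=1:−1/576 t=2:+1/2880 = -1/960
3j²(5 2 5; 0 0 0) = Δ·Π!·Σ² = 10/429  (sign +1)
sum: t=2:+1/161280 = 1/161280
3j²(5 2 5; 3 2 -5) = Δ·Π!·Σ² = 1/143  (sign +1)
combine: 4πI² = 605·10/429·1/143 = 50/507
take √, sign +1: I = 0.08858824

0.088588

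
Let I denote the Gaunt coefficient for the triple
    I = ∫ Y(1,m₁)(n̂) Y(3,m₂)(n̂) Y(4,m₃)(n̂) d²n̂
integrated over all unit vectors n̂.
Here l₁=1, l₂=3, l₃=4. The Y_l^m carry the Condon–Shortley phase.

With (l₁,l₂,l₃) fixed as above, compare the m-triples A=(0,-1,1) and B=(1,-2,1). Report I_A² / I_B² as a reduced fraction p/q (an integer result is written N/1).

l's match ⇒ only the (l;m) 3-j factors differ between A and B.
A: triangle coeff Δ(1,3,4) = 1/252; Σ_t [0,0]: t=0:+1/48 = 1/48; (3j)²=5/84 [(1 3 4; 0 -1 1)], sign=-1
B: triangle coeff Δ(1,3,4) = 1/252; Σ_t [0,0]: t=0:+1/240 = 1/240; (3j)²=1/84 [(1 3 4; 1 -2 1)], sign=-1
I_A²/I_B² = (5/84)/(1/84) = 5/1

5/1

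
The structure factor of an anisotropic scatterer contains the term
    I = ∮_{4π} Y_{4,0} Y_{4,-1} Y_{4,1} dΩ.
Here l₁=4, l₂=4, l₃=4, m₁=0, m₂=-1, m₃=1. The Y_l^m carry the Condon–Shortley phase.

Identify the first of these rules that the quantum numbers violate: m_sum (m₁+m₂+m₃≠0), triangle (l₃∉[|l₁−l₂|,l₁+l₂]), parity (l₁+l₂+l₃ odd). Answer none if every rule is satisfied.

azimuthal sum: 0 − 1 + 1 = 0  ✓
0 ≤ 4 ≤ 8 (triangle on l)  ✓
L = 4 + 4 + 4 = 12 (even)  ✓

none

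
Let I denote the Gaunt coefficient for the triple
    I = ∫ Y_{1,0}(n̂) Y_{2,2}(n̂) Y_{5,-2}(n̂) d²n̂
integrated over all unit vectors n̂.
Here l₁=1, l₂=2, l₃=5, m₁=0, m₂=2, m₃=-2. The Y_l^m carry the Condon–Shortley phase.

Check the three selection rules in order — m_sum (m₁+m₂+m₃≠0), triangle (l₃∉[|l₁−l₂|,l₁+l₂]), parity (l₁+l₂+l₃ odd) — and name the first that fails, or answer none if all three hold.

Σmᵢ = 0  ✓
l₃∈[|l₁−l₂|,l₁+l₂]=[1,3], have l₃=5  ✗
Σlᵢ = 8 ⇒ even

triangle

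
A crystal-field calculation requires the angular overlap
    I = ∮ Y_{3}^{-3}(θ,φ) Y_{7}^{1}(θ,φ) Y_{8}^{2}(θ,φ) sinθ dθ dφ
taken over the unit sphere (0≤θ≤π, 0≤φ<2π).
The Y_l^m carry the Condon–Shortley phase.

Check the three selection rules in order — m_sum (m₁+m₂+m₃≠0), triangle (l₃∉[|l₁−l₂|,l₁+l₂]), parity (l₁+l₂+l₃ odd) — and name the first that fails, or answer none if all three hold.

none

m₁+m₂+m₃ = -3 + 1 + 2 = 0  ✓
triangle: |3−7|=4 ≤ l₃=8 ≤ 3+7=10  ✓
parity: l₁+l₂+l₃ = 18 is even  ✓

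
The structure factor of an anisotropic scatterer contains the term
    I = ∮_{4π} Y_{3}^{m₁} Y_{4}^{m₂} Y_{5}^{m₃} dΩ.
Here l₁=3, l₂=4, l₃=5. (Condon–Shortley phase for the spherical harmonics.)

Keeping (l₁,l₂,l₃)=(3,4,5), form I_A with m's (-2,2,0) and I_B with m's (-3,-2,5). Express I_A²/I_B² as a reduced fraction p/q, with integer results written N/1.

l's match ⇒ only the (l;m) 3-j factors differ between A and B.
A: triangle coeff Δ(3,4,5) = 1/180180; Σ_t [1,2]: t=1:−1/2880 t=2:+1/576 = 1/720; (3j)²=80/3003 [(3 4 5; -2 2 0)], sign=-1
B: triangle coeff Δ(3,4,5) = 1/180180; Σ_t [2,2]: t=2:+1/34560 = 1/34560; (3j)²=5/286 [(3 4 5; -3 -2 5)], sign=+1
I_A²/I_B² = (80/3003)/(5/286) = 32/21

32/21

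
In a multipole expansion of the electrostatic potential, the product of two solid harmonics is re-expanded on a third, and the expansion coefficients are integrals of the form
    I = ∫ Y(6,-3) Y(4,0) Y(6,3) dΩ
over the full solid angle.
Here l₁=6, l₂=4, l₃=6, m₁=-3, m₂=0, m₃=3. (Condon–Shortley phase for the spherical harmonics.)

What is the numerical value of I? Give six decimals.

0.081461

Checks pass: Σm=0; 16 even; l₃=6∈[2,10].
(2·6+1)(2·4+1)(2·6+1) = 1521
Δ: 4! 8! 4! / 17! → 1/15315300
sum: t=0:+1/829440 t=1:−1/25920 t=2:+1/9216 t=3:−1/25920 t=4:+1/829440 = 7/207360
3j²(6 4 6; 0 0 0) = Δ·Π!·Σ² = 28/2431  (sign +1)
sum: t=1:−1/1451520 t=2:+1/80640 t=3:−1/51840 t=4:+1/414720 = -1/193536
3j²(6 4 6; -3 0 3) = Δ·Π!·Σ² = 81/17017  (sign +1)
combine: 4πI² = 1521·28/2431·81/17017 = 2916/34969
take √, sign +1: I = 0.08146053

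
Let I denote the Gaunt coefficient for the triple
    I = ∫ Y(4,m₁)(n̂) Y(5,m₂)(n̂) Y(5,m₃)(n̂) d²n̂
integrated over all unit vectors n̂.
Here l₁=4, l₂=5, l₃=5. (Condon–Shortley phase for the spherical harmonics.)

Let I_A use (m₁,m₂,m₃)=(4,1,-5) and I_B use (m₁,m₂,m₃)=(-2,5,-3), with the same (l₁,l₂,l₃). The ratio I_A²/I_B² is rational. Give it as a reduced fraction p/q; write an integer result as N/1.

1/6

l's match ⇒ only the (l;m) 3-j factors differ between A and B.
A: triangle coeff Δ(4,5,5) = 1/3153150; Σ_t [0,0]: t=0:+1/414720 = 1/414720; (3j)²=2/429 [(4 5 5; 4 1 -5)], sign=+1
B: triangle coeff Δ(4,5,5) = 1/3153150; Σ_t [4,4]: t=4:+1/69120 = 1/69120; (3j)²=4/143 [(4 5 5; -2 5 -3)], sign=+1
I_A²/I_B² = (2/429)/(4/143) = 1/6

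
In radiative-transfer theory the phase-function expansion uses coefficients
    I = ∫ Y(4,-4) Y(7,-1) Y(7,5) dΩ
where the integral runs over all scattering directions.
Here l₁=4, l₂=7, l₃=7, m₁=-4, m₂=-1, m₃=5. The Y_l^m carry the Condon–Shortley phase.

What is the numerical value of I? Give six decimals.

-0.118882

m-sum 0 ✓  L=18 even ✓  3≤7≤11 ✓
Π(2lᵢ+1) = 9×15×15 = 2025
triangle coeff Δ(4,7,7) = 1/58198140
Σ_t [0,4]: t=0:+1/17418240 t=1:−1/622080 t=2:+1/230400 t=3:−1/622080 t=4:+1/17418240 = 1/806400
(3j)²=2268/230945 [(4 7 7; 0 0 0)], sign=-1
Σ_t [4,4]: t=4:+1/46448640 = 1/46448640
(3j)²=75/8398 [(4 7 7; -4 -1 5)], sign=+1
⇒ 4πI² = 34445250/193947611
I = (-1)√(34445250/193947611/(4π)) = -0.11888239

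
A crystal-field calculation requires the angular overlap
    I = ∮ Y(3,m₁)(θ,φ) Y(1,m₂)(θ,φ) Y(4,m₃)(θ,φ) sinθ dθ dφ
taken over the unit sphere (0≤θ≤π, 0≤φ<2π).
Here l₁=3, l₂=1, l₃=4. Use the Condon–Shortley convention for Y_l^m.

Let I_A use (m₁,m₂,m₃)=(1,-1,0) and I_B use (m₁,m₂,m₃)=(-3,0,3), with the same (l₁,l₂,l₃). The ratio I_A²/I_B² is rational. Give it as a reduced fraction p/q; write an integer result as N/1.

Same 3,1,4: normalisation and zero-m 3j drop out of the ratio.
A: Δ: 0! 6! 2! / 9! → 1/252; sum: t=0:+1/96 = 1/96; 3j²(3 1 4; 1 -1 0) = Δ·Π!·Σ² = 1/42  (sign +1)
B: Δ: 0! 6! 2! / 9! → 1/252; sum: t=0:+1/720 = 1/720; 3j²(3 1 4; -3 0 3) = Δ·Π!·Σ² = 1/36  (sign -1)
I_A²/I_B² = (1/42)/(1/36) = 6/7

6/7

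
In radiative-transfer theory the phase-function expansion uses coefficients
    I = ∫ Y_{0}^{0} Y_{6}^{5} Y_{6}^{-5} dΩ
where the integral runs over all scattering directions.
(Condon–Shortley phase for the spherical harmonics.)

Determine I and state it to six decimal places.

-0.282095

m-sum 0 ✓  L=12 even ✓  6≤6≤6 ✓
Π(2lᵢ+1) = 1×13×13 = 169
triangle coeff Δ(0,6,6) = 1/13
Σ_t [0,0]: t=0:+1/518400 = 1/518400
(3j)²=1/13 [(0 6 6; 0 0 0)], sign=+1
Σ_t [0,0]: t=0:+1/39916800 = 1/39916800
(3j)²=1/13 [(0 6 6; 0 5 -5)], sign=-1
⇒ 4πI² = 1/1
I = (-1)√(1/1/(4π)) = -0.28209479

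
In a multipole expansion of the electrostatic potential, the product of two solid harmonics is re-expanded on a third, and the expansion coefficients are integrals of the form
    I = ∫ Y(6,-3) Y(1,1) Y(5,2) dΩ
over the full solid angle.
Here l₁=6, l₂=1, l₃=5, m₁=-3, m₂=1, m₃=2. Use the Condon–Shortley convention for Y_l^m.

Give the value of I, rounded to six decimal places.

-0.245154

Rules hold: Σm=0, L=12 even, 5≤5≤7.
N = 13·3·11 = 429
Δ = 2!·10!·0!/13! = 1/858
Racah Σ t=1..1: t=1:−1/14400 = -1/14400
⇒ 3j(6 1 5; 0 0 0)² = 6/143, sgn +1
Racah Σ t=2..2: t=2:+1/60480 = 1/60480
⇒ 3j(6 1 5; -3 1 2)² = 6/143, sgn -1
4πI² = N·(3j₀)²·(3jₘ)² = 108/143
I = -1·√(0.755245/4π) = -0.24515397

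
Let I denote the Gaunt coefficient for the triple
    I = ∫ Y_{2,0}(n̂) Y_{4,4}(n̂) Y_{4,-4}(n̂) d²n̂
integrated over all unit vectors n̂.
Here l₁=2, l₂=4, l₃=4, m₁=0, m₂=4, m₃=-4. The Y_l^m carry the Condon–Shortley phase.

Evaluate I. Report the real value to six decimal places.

-0.229376

Checks pass: Σm=0; 10 even; l₃=4∈[2,6].
(2·2+1)(2·4+1)(2·4+1) = 405
Δ: 2! 2! 6! / 11! → 1/13860
sum: t=0:+1/192 t=1:−1/36 t=2:+1/192 = -5/288
3j²(2 4 4; 0 0 0) = Δ·Π!·Σ² = 20/693  (sign -1)
sum: t=2:+1/2880 = 1/2880
3j²(2 4 4; 0 4 -4) = Δ·Π!·Σ² = 28/495  (sign +1)
combine: 4πI² = 405·20/693·28/495 = 80/121
take √, sign -1: I = -0.22937568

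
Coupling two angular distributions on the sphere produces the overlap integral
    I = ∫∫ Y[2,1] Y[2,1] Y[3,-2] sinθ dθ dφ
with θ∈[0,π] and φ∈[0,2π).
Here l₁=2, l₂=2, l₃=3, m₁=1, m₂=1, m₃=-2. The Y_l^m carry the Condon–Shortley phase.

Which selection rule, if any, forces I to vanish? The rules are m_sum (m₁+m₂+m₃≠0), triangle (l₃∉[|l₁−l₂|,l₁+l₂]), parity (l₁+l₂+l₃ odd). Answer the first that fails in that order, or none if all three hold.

parity

m₁+m₂+m₃ = 1 + 1 − 2 = 0  ✓
triangle: |2−2|=0 ≤ l₃=3 ≤ 2+2=4  ✓
parity: l₁+l₂+l₃ = 7 is odd  ✗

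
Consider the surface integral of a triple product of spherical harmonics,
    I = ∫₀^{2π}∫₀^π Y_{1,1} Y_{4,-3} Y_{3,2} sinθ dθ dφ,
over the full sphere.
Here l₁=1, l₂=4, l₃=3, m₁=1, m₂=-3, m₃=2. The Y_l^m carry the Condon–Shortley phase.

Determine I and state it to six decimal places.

m-sum 0 ✓  L=8 even ✓  3≤3≤5 ✓
Π(2lᵢ+1) = 3×9×7 = 189
triangle coeff Δ(1,4,3) = 1/252
Σ_t [1,1]: t=1:−1/36 = -1/36
(3j)²=4/63 [(1 4 3; 0 0 0)], sign=+1
Σ_t [0,0]: t=0:+1/240 = 1/240
(3j)²=1/12 [(1 4 3; 1 -3 2)], sign=-1
⇒ 4πI² = 1/1
I = (-1)√(1/1/(4π)) = -0.28209479

-0.282095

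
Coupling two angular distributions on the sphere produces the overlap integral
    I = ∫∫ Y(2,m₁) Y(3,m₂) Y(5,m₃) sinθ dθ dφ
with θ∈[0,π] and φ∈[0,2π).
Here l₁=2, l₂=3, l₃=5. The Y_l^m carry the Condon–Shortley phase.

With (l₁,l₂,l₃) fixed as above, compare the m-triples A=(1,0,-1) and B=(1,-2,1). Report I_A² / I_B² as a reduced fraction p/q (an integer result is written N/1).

Shared (l₁,l₂,l₃)=(2,3,5): N and (l;000)² cancel in I_A²/I_B².
A: Δ = 0!·4!·6!/11! = 1/2310; Racah Σ t=0..0: t=0:+1/216 = 1/216; ⇒ 3j(2 3 5; 1 0 -1)² = 8/231, sgn +1
B: Δ = 0!·4!·6!/11! = 1/2310; Racah Σ t=0..0: t=0:+1/720 = 1/720; ⇒ 3j(2 3 5; 1 -2 1)² = 4/385, sgn +1
I_A²/I_B² = (8/231)/(4/385) = 10/3

10/3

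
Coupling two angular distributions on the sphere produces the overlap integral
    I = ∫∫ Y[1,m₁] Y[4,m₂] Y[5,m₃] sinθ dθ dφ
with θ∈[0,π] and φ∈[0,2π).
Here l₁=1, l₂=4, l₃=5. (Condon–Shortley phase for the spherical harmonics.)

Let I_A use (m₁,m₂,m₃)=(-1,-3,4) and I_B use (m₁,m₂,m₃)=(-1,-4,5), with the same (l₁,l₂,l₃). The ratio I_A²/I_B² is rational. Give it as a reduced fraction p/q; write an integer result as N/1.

4/5

Shared (l₁,l₂,l₃)=(1,4,5): N and (l;000)² cancel in I_A²/I_B².
A: Δ = 0!·2!·8!/11! = 1/495; Racah Σ t=0..0: t=0:+1/10080 = 1/10080; ⇒ 3j(1 4 5; -1 -3 4)² = 4/55, sgn -1
B: Δ = 0!·2!·8!/11! = 1/495; Racah Σ t=0..0: t=0:+1/80640 = 1/80640; ⇒ 3j(1 4 5; -1 -4 5)² = 1/11, sgn +1
I_A²/I_B² = (4/55)/(1/11) = 4/5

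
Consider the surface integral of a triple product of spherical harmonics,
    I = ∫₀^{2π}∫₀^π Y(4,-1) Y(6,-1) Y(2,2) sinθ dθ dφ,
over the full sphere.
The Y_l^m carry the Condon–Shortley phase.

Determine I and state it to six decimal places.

m-sum 0 ✓  L=12 even ✓  2≤2≤10 ✓
Π(2lᵢ+1) = 9×13×5 = 585
triangle coeff Δ(4,6,2) = 1/6435
Σ_t [4,4]: t=4:+1/2304 = 1/2304
(3j)²=5/143 [(4 6 2; 0 0 0)], sign=+1
Σ_t [5,5]: t=5:−1/17280 = -1/17280
(3j)²=7/1287 [(4 6 2; -1 -1 2)], sign=-1
⇒ 4πI² = 175/1573
I = (-1)√(175/1573/(4π)) = -0.09409136

-0.094091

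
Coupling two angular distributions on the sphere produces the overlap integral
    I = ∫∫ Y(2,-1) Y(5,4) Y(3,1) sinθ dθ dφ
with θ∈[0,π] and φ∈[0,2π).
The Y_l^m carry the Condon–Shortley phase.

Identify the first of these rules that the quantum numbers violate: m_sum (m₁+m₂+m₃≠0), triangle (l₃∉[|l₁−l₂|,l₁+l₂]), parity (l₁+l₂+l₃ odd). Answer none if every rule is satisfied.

Σmᵢ = 4  ✗
l₃∈[|l₁−l₂|,l₁+l₂]=[3,7], have l₃=3
Σlᵢ = 10 ⇒ even

m_sum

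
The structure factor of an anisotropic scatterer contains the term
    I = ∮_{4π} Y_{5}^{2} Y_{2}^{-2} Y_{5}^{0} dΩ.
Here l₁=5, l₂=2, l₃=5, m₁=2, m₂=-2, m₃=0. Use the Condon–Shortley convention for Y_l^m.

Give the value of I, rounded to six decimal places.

-0.191372

m-sum 0 ✓  L=12 even ✓  3≤5≤7 ✓
Π(2lᵢ+1) = 11×5×11 = 605
triangle coeff Δ(5,2,5) = 1/38610
Σ_t [0,2]: t=0:+1/2880 t=1:−1/576 t=2:+1/2880 = -1/960
(3j)²=10/429 [(5 2 5; 0 0 0)], sign=+1
Σ_t [0,0]: t=0:+1/2880 = 1/2880
(3j)²=14/429 [(5 2 5; 2 -2 0)], sign=-1
⇒ 4πI² = 700/1521
I = (-1)√(700/1521/(4π)) = -0.19137248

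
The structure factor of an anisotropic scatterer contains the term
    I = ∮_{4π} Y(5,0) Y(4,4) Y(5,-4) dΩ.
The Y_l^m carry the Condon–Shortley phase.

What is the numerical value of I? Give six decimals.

m-sum 0 ✓  L=14 even ✓  1≤5≤9 ✓
Π(2lᵢ+1) = 11×9×11 = 1089
triangle coeff Δ(5,4,5) = 1/3153150
Σ_t [0,4]: t=0:+1/69120 t=1:−1/1728 t=2:+1/576 t=3:−1/1728 t=4:+1/69120 = 7/11520
(3j)²=2/143 [(5 4 5; 0 0 0)], sign=-1
Σ_t [4,4]: t=4:+1/69120 = 1/69120
(3j)²=2/143 [(5 4 5; 0 4 -4)], sign=-1
⇒ 4πI² = 36/169
I = (+1)√(36/169/(4π)) = 0.13019760

0.130198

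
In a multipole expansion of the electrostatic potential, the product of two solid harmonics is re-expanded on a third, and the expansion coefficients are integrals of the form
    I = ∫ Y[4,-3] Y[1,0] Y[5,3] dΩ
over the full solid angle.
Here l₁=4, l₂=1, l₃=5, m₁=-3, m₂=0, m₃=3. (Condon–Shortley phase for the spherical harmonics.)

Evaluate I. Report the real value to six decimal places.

-0.196426

m-sum 0 ✓  L=10 even ✓  3≤5≤5 ✓
Π(2lᵢ+1) = 9×3×11 = 297
triangle coeff Δ(4,1,5) = 1/495
Σ_t [0,0]: t=0:+1/576 = 1/576
(3j)²=5/99 [(4 1 5; 0 0 0)], sign=-1
Σ_t [0,0]: t=0:+1/5040 = 1/5040
(3j)²=16/495 [(4 1 5; -3 0 3)], sign=+1
⇒ 4πI² = 16/33
I = (-1)√(16/33/(4π)) = -0.19642560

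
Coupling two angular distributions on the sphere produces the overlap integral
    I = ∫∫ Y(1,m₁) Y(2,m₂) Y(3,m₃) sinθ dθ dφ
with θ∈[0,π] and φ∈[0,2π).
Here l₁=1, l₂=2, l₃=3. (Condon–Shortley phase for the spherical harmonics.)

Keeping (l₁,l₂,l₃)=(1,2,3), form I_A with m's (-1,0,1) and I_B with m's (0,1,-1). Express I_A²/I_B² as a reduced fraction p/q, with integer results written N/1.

Same 1,2,3: normalisation and zero-m 3j drop out of the ratio.
A: Δ: 0! 2! 4! / 7! → 1/105; sum: t=0:+1/8 = 1/8; 3j²(1 2 3; -1 0 1) = Δ·Π!·Σ² = 2/35  (sign +1)
B: Δ: 0! 2! 4! / 7! → 1/105; sum: t=0:+1/6 = 1/6; 3j²(1 2 3; 0 1 -1) = Δ·Π!·Σ² = 8/105  (sign +1)
I_A²/I_B² = (2/35)/(8/105) = 3/4

3/4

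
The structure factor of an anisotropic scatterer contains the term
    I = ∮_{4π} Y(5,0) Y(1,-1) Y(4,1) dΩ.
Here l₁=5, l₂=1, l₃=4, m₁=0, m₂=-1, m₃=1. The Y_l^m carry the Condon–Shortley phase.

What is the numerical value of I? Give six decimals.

m-sum 0 ✓  L=10 even ✓  4≤4≤6 ✓
Π(2lᵢ+1) = 11×3×9 = 297
triangle coeff Δ(5,1,4) = 1/495
Σ_t [1,1]: t=1:−1/576 = -1/576
(3j)²=5/99 [(5 1 4; 0 0 0)], sign=-1
Σ_t [0,0]: t=0:+1/1440 = 1/1440
(3j)²=2/99 [(5 1 4; 0 -1 1)], sign=-1
⇒ 4πI² = 10/33
I = (+1)√(10/33/(4π)) = 0.15528807

0.155288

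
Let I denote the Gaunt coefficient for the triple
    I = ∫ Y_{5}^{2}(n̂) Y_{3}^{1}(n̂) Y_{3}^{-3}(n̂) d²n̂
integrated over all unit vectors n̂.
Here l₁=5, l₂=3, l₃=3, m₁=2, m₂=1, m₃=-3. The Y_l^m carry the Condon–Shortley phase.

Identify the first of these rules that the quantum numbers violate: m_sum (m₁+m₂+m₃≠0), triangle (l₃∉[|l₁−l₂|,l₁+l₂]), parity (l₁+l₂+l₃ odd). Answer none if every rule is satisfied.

Σmᵢ = 0  ✓
l₃∈[|l₁−l₂|,l₁+l₂]=[2,8], have l₃=3  ✓
Σlᵢ = 11 ⇒ odd  ✗

parity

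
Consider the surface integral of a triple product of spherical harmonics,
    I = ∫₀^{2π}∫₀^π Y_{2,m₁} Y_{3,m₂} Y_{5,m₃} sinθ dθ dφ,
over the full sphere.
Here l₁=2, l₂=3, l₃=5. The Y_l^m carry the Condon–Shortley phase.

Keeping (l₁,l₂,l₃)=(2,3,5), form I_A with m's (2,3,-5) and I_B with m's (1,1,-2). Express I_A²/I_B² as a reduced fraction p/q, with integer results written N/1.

l's match ⇒ only the (l;m) 3-j factors differ between A and B.
A: triangle coeff Δ(2,3,5) = 1/2310; Σ_t [0,0]: t=0:+1/17280 = 1/17280; (3j)²=1/11 [(2 3 5; 2 3 -5)], sign=+1
B: triangle coeff Δ(2,3,5) = 1/2310; Σ_t [0,0]: t=0:+1/288 = 1/288; (3j)²=1/22 [(2 3 5; 1 1 -2)], sign=-1
I_A²/I_B² = (1/11)/(1/22) = 2/1

2/1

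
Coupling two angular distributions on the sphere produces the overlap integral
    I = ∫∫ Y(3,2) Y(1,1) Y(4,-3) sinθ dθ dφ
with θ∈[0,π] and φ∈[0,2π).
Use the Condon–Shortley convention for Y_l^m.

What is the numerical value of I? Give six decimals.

Rules hold: Σm=0, L=8 even, 2≤4≤4.
N = 7·3·9 = 189
Δ = 0!·6!·2!/9! = 1/252
Racah Σ t=0..0: t=0:+1/36 = 1/36
⇒ 3j(3 1 4; 0 0 0)² = 4/63, sgn +1
Racah Σ t=0..0: t=0:+1/240 = 1/240
⇒ 3j(3 1 4; 2 1 -3)² = 1/12, sgn -1
4πI² = N·(3j₀)²·(3jₘ)² = 1/1
I = -1·√(1/4π) = -0.28209479

-0.282095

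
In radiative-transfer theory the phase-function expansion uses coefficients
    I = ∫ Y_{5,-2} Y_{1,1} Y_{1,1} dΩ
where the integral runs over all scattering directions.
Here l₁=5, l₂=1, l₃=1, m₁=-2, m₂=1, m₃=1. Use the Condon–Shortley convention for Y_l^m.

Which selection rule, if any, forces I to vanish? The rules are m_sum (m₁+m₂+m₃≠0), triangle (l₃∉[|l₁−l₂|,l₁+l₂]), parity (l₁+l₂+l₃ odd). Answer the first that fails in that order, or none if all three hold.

triangle

Σmᵢ = 0  ✓
l₃∈[|l₁−l₂|,l₁+l₂]=[4,6], have l₃=1  ✗
Σlᵢ = 7 ⇒ odd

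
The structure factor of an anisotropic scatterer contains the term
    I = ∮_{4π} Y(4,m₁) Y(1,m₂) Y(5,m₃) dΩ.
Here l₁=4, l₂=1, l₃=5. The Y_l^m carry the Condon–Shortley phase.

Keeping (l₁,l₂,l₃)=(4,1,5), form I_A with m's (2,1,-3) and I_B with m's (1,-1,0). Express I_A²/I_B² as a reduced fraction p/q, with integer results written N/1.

14/5

l's match ⇒ only the (l;m) 3-j factors differ between A and B.
A: triangle coeff Δ(4,1,5) = 1/495; Σ_t [0,0]: t=0:+1/2880 = 1/2880; (3j)²=28/495 [(4 1 5; 2 1 -3)], sign=+1
B: triangle coeff Δ(4,1,5) = 1/495; Σ_t [0,0]: t=0:+1/1440 = 1/1440; (3j)²=2/99 [(4 1 5; 1 -1 0)], sign=-1
I_A²/I_B² = (28/495)/(2/99) = 14/5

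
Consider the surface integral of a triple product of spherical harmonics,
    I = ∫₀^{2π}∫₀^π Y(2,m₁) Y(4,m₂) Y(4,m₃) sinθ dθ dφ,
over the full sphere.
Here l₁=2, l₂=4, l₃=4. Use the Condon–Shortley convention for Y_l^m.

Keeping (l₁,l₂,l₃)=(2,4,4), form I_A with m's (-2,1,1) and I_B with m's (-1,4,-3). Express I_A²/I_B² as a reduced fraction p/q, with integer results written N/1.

50/49

l's match ⇒ only the (l;m) 3-j factors differ between A and B.
A: triangle coeff Δ(2,4,4) = 1/13860; Σ_t [2,2]: t=2:+1/144 = 1/144; (3j)²=10/231 [(2 4 4; -2 1 1)], sign=-1
B: triangle coeff Δ(2,4,4) = 1/13860; Σ_t [2,2]: t=2:+1/1440 = 1/1440; (3j)²=7/165 [(2 4 4; -1 4 -3)], sign=-1
I_A²/I_B² = (10/231)/(7/165) = 50/49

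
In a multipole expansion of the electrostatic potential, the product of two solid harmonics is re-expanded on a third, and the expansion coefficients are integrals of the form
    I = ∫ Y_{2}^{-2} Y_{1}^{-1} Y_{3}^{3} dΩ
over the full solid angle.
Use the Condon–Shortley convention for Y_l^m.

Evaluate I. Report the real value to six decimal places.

m-sum 0 ✓  L=6 even ✓  1≤3≤3 ✓
Π(2lᵢ+1) = 5×3×7 = 105
triangle coeff Δ(2,1,3) = 1/105
Σ_t [0,0]: t=0:+1/4 = 1/4
(3j)²=3/35 [(2 1 3; 0 0 0)], sign=-1
Σ_t [0,0]: t=0:+1/48 = 1/48
(3j)²=1/7 [(2 1 3; -2 -1 3)], sign=+1
⇒ 4πI² = 9/7
I = (-1)√(9/7/(4π)) = -0.31986543

-0.319865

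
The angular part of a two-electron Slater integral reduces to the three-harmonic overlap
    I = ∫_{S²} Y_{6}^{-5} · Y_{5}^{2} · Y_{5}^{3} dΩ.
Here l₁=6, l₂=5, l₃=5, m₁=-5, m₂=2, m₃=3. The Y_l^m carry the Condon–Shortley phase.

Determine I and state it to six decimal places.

Checks pass: Σm=0; 16 even; l₃=5∈[1,11].
(2·6+1)(2·5+1)(2·5+1) = 1573
Δ: 6! 6! 4! / 17! → 1/28588560
sum: t=1:−1/345600 t=2:+1/13824 t=3:−1/5184 t=4:+1/13824 t=5:−1/345600 = -7/129600
3j²(6 5 5; 0 0 0) = Δ·Π!·Σ² = 80/7293  (sign +1)
sum: t=5:−1/345600 t=6:+1/518400 = -1/1036800
3j²(6 5 5; -5 2 3) = Δ·Π!·Σ² = 7/2210  (sign -1)
combine: 4πI² = 1573·80/7293·7/2210 = 616/11271
take √, sign -1: I = -0.06594839

-0.065948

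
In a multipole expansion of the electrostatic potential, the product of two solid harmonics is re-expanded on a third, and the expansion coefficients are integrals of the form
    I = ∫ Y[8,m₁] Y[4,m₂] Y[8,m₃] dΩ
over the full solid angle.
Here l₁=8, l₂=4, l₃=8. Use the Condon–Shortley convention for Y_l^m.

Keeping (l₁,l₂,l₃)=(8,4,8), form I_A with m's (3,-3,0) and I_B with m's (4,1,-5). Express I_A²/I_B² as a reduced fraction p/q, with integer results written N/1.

Same 8,4,8: normalisation and zero-m 3j drop out of the ratio.
A: Δ: 4! 12! 4! / 21! → 1/185175900; sum: t=0:+1/87091200 t=1:−1/139345920 = 1/232243200; 3j²(8 4 8; 3 -3 0) = Δ·Π!·Σ² = 33/8398  (sign +1)
B: Δ: 4! 12! 4! / 21! → 1/185175900; sum: t=1:−1/313528320 t=2:+1/174182400 t=3:−1/958003200 t=4:+1/68976230400 = 1/656916480; 3j²(8 4 8; 4 1 -5) = Δ·Π!·Σ² = 5/1292  (sign -1)
I_A²/I_B² = (33/8398)/(5/1292) = 66/65

66/65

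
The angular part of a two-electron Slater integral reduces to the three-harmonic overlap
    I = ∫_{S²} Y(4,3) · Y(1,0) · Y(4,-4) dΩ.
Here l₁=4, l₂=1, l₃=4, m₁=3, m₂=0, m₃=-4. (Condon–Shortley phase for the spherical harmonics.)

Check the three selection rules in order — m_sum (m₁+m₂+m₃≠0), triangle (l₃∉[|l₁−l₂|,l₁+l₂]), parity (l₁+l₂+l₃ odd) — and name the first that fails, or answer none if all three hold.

m_sum

Σmᵢ = -1  ✗
l₃∈[|l₁−l₂|,l₁+l₂]=[3,5], have l₃=4
Σlᵢ = 9 ⇒ odd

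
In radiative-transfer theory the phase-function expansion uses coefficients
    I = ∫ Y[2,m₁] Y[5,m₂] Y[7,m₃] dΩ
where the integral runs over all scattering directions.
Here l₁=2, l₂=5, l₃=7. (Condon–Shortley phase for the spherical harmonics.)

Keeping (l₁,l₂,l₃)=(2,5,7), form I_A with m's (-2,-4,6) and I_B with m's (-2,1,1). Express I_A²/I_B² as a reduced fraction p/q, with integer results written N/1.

143/14

Shared (l₁,l₂,l₃)=(2,5,7): N and (l;000)² cancel in I_A²/I_B².
A: Δ = 0!·4!·10!/15! = 1/15015; Racah Σ t=0..0: t=0:+1/8709120 = 1/8709120; ⇒ 3j(2 5 7; -2 -4 6)² = 1/21, sgn -1
B: Δ = 0!·4!·10!/15! = 1/15015; Racah Σ t=0..0: t=0:+1/414720 = 1/414720; ⇒ 3j(2 5 7; -2 1 1)² = 2/429, sgn +1
I_A²/I_B² = (1/21)/(2/429) = 143/14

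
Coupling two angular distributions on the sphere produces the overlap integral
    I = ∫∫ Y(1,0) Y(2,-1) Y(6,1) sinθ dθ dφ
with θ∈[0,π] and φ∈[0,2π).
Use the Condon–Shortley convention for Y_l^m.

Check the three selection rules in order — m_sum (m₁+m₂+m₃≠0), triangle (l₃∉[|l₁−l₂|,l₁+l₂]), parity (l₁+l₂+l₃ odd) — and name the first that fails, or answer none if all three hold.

azimuthal sum: 0 − 1 + 1 = 0  ✓
1 ≤ 6 ≤ 3 (triangle on l)  ✗
L = 1 + 2 + 6 = 9 (odd)

triangle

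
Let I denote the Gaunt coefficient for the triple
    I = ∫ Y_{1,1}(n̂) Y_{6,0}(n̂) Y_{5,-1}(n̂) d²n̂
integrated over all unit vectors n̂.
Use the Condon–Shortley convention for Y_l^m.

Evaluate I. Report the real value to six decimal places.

0.158246

Rules hold: Σm=0, L=12 even, 5≤5≤7.
N = 3·13·11 = 429
Δ = 2!·0!·10!/13! = 1/858
Racah Σ t=1..1: t=1:−1/14400 = -1/14400
⇒ 3j(1 6 5; 0 0 0)² = 6/143, sgn +1
Racah Σ t=0..0: t=0:+1/34560 = 1/34560
⇒ 3j(1 6 5; 1 0 -1)² = 5/286, sgn +1
4πI² = N·(3j₀)²·(3jₘ)² = 45/143
I = +1·√(0.314685/4π) = 0.15824621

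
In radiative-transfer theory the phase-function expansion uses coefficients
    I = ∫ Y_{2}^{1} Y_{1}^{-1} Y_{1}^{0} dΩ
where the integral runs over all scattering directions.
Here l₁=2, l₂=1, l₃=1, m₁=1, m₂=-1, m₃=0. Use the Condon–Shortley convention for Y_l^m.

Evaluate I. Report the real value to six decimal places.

-0.218510

m-sum 0 ✓  L=4 even ✓  1≤1≤3 ✓
Π(2lᵢ+1) = 5×3×3 = 45
triangle coeff Δ(2,1,1) = 1/30
Σ_t [1,1]: t=1:−1/1 = -1/1
(3j)²=2/15 [(2 1 1; 0 0 0)], sign=+1
Σ_t [0,0]: t=0:+1/2 = 1/2
(3j)²=1/10 [(2 1 1; 1 -1 0)], sign=-1
⇒ 4πI² = 3/5
I = (-1)√(3/5/(4π)) = -0.21850969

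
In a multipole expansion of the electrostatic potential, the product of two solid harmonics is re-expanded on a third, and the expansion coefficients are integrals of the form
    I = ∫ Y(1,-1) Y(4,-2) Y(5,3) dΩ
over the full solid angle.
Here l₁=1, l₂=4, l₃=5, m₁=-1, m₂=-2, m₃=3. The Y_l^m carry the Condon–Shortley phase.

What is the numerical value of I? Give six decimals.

-0.259847

m-sum 0 ✓  L=10 even ✓  3≤5≤5 ✓
Π(2lᵢ+1) = 3×9×11 = 297
triangle coeff Δ(1,4,5) = 1/495
Σ_t [0,0]: t=0:+1/576 = 1/576
(3j)²=5/99 [(1 4 5; 0 0 0)], sign=-1
Σ_t [0,0]: t=0:+1/2880 = 1/2880
(3j)²=28/495 [(1 4 5; -1 -2 3)], sign=+1
⇒ 4πI² = 28/33
I = (-1)√(28/33/(4π)) = -0.25984664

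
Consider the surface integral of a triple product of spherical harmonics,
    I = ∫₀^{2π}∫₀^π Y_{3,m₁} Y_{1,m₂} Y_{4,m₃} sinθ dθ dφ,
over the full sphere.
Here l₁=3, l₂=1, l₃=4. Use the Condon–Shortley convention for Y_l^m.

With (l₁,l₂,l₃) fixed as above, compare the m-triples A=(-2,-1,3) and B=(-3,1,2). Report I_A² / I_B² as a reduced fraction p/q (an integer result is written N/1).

21/1

Shared (l₁,l₂,l₃)=(3,1,4): N and (l;000)² cancel in I_A²/I_B².
A: Δ = 0!·6!·2!/9! = 1/252; Racah Σ t=0..0: t=0:+1/240 = 1/240; ⇒ 3j(3 1 4; -2 -1 3)² = 1/12, sgn -1
B: Δ = 0!·6!·2!/9! = 1/252; Racah Σ t=0..0: t=0:+1/1440 = 1/1440; ⇒ 3j(3 1 4; -3 1 2)² = 1/252, sgn +1
I_A²/I_B² = (1/12)/(1/252) = 21/1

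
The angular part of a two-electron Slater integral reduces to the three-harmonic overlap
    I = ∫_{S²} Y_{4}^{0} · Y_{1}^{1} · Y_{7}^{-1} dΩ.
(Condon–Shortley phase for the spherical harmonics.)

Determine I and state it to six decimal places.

l₃=7 ∉ [3,5] — triangle fails ⇒ I = 0

0.000000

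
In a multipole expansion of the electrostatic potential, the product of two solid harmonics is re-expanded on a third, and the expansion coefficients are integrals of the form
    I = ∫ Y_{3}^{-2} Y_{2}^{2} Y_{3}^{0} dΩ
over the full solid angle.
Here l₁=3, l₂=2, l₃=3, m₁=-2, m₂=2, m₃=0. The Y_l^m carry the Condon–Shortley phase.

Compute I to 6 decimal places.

Checks pass: Σm=0; 8 even; l₃=3∈[1,5].
(2·3+1)(2·2+1)(2·3+1) = 245
Δ: 2! 4! 2! / 9! → 1/3780
sum: t=0:+1/24 t=1:−1/4 t=2:+1/24 = -1/6
3j²(3 2 3; 0 0 0) = Δ·Π!·Σ² = 4/105  (sign +1)
sum: t=2:+1/24 = 1/24
3j²(3 2 3; -2 2 0) = Δ·Π!·Σ² = 1/21  (sign -1)
combine: 4πI² = 245·4/105·1/21 = 4/9
take √, sign -1: I = -0.18806319

-0.188063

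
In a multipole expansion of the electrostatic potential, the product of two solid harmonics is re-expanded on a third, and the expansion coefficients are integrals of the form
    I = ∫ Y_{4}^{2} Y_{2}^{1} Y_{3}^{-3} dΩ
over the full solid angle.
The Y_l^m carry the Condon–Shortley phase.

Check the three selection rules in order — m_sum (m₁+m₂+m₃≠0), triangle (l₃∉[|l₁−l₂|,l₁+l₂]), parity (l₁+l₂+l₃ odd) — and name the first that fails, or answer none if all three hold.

parity

m₁+m₂+m₃ = 2 + 1 − 3 = 0  ✓
triangle: |4−2|=2 ≤ l₃=3 ≤ 4+2=6  ✓
parity: l₁+l₂+l₃ = 9 is odd  ✗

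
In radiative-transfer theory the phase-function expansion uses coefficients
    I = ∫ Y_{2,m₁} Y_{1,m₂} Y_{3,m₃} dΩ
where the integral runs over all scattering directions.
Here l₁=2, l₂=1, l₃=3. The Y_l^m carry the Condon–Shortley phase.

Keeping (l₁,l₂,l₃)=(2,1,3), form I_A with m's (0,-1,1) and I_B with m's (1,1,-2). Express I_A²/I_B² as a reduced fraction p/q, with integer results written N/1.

3/5

Shared (l₁,l₂,l₃)=(2,1,3): N and (l;000)² cancel in I_A²/I_B².
A: Δ = 0!·4!·2!/7! = 1/105; Racah Σ t=0..0: t=0:+1/8 = 1/8; ⇒ 3j(2 1 3; 0 -1 1)² = 2/35, sgn +1
B: Δ = 0!·4!·2!/7! = 1/105; Racah Σ t=0..0: t=0:+1/12 = 1/12; ⇒ 3j(2 1 3; 1 1 -2)² = 2/21, sgn -1
I_A²/I_B² = (2/35)/(2/21) = 3/5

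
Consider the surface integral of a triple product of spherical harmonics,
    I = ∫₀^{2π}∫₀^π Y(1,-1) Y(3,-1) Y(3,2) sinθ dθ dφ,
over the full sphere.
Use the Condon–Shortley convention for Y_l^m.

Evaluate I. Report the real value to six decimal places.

0.000000

Σlᵢ=7 odd — θ-integrand is odd under cosθ→−cosθ; I=0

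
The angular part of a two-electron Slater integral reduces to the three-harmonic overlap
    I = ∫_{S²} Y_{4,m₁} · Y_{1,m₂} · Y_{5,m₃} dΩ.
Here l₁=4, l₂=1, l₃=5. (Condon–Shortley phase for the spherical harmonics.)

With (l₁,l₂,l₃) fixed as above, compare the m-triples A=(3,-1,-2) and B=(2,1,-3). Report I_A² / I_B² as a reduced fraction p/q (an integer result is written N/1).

l's match ⇒ only the (l;m) 3-j factors differ between A and B.
A: triangle coeff Δ(4,1,5) = 1/495; Σ_t [0,0]: t=0:+1/10080 = 1/10080; (3j)²=1/165 [(4 1 5; 3 -1 -2)], sign=-1
B: triangle coeff Δ(4,1,5) = 1/495; Σ_t [0,0]: t=0:+1/2880 = 1/2880; (3j)²=28/495 [(4 1 5; 2 1 -3)], sign=+1
I_A²/I_B² = (1/165)/(28/495) = 3/28

3/28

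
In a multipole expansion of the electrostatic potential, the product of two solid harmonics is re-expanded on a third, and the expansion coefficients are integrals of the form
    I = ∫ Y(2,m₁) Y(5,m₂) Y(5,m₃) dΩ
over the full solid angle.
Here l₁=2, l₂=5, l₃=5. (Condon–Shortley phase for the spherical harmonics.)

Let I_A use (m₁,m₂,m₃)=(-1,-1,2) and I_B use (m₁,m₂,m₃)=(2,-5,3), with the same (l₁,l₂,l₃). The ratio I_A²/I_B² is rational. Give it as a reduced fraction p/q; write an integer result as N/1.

7/5

Same 2,5,5: normalisation and zero-m 3j drop out of the ratio.
A: Δ: 2! 2! 8! / 13! → 1/38610; sum: t=1:−1/1440 t=2:+1/2880 = -1/2880; 3j²(2 5 5; -1 -1 2) = Δ·Π!·Σ² = 7/715  (sign +1)
B: Δ: 2! 2! 8! / 13! → 1/38610; sum: t=0:+1/161280 = 1/161280; 3j²(2 5 5; 2 -5 3) = Δ·Π!·Σ² = 1/143  (sign +1)
I_A²/I_B² = (7/715)/(1/143) = 7/5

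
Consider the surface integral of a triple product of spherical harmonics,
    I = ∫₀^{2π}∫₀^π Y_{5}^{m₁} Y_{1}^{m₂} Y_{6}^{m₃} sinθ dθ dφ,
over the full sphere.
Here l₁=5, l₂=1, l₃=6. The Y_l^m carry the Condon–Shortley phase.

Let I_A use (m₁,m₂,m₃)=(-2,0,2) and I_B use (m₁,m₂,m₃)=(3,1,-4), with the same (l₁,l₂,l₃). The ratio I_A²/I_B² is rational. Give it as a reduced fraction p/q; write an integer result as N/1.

32/45

l's match ⇒ only the (l;m) 3-j factors differ between A and B.
A: triangle coeff Δ(5,1,6) = 1/858; Σ_t [0,0]: t=0:+1/30240 = 1/30240; (3j)²=16/429 [(5 1 6; -2 0 2)], sign=+1
B: triangle coeff Δ(5,1,6) = 1/858; Σ_t [0,0]: t=0:+1/161280 = 1/161280; (3j)²=15/286 [(5 1 6; 3 1 -4)], sign=+1
I_A²/I_B² = (16/429)/(15/286) = 32/45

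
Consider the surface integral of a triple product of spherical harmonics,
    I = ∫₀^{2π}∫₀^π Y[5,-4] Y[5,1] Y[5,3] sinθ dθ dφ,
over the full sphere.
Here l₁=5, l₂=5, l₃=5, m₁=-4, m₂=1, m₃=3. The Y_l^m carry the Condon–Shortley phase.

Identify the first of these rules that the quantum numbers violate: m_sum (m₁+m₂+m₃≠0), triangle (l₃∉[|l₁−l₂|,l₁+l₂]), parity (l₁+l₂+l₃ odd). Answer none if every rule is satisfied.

azimuthal sum: -4 + 1 + 3 = 0  ✓
0 ≤ 5 ≤ 10 (triangle on l)  ✓
L = 5 + 5 + 5 = 15 (odd)  ✗

parity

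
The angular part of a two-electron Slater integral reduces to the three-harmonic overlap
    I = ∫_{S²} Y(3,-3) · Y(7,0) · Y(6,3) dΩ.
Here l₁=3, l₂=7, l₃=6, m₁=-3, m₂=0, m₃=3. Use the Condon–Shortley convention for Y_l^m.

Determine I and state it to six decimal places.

-0.117879

m-sum 0 ✓  L=16 even ✓  4≤6≤10 ✓
Π(2lᵢ+1) = 7×15×13 = 1365
triangle coeff Δ(3,7,6) = 1/2042040
Σ_t [1,3]: t=1:−1/207360 t=2:+1/57600 t=3:−1/207360 = 1/129600
(3j)²=168/12155 [(3 7 6; 0 0 0)], sign=+1
Σ_t [4,4]: t=4:+1/1451520 = 1/1451520
(3j)²=45/4862 [(3 7 6; -3 0 3)], sign=-1
⇒ 4πI² = 79380/454597
I = (-1)√(79380/454597/(4π)) = -0.11787924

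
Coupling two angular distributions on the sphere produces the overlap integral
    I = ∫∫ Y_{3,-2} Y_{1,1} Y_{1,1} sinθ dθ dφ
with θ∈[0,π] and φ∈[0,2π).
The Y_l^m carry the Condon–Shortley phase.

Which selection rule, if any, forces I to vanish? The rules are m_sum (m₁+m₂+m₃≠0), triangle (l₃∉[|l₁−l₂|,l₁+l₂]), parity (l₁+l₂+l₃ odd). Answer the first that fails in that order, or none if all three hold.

triangle

Σmᵢ = 0  ✓
l₃∈[|l₁−l₂|,l₁+l₂]=[2,4], have l₃=1  ✗
Σlᵢ = 5 ⇒ odd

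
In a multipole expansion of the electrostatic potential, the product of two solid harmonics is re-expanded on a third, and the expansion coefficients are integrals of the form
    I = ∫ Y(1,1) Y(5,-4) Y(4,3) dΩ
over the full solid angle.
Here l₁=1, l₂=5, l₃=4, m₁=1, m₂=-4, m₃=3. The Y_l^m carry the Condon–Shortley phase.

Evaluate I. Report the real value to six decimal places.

m-sum 0 ✓  L=10 even ✓  4≤4≤6 ✓
Π(2lᵢ+1) = 3×11×9 = 297
triangle coeff Δ(1,5,4) = 1/495
Σ_t [1,1]: t=1:−1/576 = -1/576
(3j)²=5/99 [(1 5 4; 0 0 0)], sign=-1
Σ_t [0,0]: t=0:+1/10080 = 1/10080
(3j)²=4/55 [(1 5 4; 1 -4 3)], sign=-1
⇒ 4πI² = 12/11
I = (+1)√(12/11/(4π)) = 0.29463840

0.294638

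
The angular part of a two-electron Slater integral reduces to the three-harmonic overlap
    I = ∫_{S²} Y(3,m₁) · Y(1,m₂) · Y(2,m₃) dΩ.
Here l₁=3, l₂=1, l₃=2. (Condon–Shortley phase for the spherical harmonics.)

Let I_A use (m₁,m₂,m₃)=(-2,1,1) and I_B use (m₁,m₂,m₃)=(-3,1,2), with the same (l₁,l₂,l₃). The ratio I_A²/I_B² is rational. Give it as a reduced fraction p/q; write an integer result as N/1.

Shared (l₁,l₂,l₃)=(3,1,2): N and (l;000)² cancel in I_A²/I_B².
A: Δ = 2!·4!·0!/7! = 1/105; Racah Σ t=2..2: t=2:+1/12 = 1/12; ⇒ 3j(3 1 2; -2 1 1)² = 2/21, sgn -1
B: Δ = 2!·4!·0!/7! = 1/105; Racah Σ t=2..2: t=2:+1/48 = 1/48; ⇒ 3j(3 1 2; -3 1 2)² = 1/7, sgn +1
I_A²/I_B² = (2/21)/(1/7) = 2/3

2/3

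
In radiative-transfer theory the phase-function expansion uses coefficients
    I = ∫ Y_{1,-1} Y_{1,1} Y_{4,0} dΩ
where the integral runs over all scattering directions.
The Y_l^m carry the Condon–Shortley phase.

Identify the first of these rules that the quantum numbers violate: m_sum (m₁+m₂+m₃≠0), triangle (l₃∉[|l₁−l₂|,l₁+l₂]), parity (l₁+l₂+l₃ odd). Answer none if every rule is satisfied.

triangle

m₁+m₂+m₃ = -1 + 1 + 0 = 0  ✓
triangle: |1−1|=0 ≤ l₃=4 ≤ 1+1=2  ✗
parity: l₁+l₂+l₃ = 6 is even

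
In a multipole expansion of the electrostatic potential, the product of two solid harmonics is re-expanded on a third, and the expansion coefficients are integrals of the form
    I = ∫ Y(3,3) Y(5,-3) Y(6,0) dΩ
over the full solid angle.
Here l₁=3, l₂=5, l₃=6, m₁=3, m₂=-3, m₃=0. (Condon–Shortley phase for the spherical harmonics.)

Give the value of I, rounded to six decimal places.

Rules hold: Σm=0, L=14 even, 2≤6≤8.
N = 7·11·13 = 1001
Δ = 2!·4!·8!/15! = 1/675675
Racah Σ t=0..2: t=0:+1/8640 t=1:−1/2304 t=2:+1/8640 = -7/34560
⇒ 3j(3 5 6; 0 0 0)² = 7/429, sgn -1
Racah Σ t=0..0: t=0:+1/69120 = 1/69120
⇒ 3j(3 5 6; 3 -3 0)² = 4/429, sgn +1
4πI² = N·(3j₀)²·(3jₘ)² = 196/1287
I = -1·√(0.152292/4π) = -0.11008644

-0.110086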